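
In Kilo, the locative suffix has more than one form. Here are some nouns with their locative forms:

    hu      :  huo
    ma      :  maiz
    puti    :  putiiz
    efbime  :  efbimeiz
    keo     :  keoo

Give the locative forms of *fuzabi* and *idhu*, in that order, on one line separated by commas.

The suffix is conditioned by the last vowel: -o when the last vowel of the stem is a rounded vowel (*hu*, *keo*); -iz when the last vowel of the stem is an unrounded vowel (*ma*, *puti*, *efbime*).
*fuzabi* — last vowel /i/ (an unrounded vowel) → -iz → *fuzabiiz*.
*idhu*: last vowel = /u/, a rounded vowel → -o → *idhuo*.

fuzabiiz, idhuo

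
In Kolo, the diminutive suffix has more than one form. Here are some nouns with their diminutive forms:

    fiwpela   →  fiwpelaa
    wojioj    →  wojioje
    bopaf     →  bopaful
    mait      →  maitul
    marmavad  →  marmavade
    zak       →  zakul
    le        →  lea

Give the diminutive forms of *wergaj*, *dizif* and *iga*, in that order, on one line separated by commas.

wergaje, diziful, igaa

The suffix is conditioned by the final sound: -ul when the stem ends in a voiceless consonant (*bopaf*, *mait*, *zak*); -e when the stem ends in a voiced consonant (*wojioj*, *marmavad*); -a when the stem ends in a vowel (*fiwpela*, *le*).
Since the final sound of *wergaj* is /j/ (a voiced consonant), it takes -e, giving *wergaje*.
The final sound of *dizif* is /f/, which is a voiceless consonant, so the suffix is -ul, giving *diziful*.
*iga* — final sound /a/ (a vowel) → -a → *igaa*.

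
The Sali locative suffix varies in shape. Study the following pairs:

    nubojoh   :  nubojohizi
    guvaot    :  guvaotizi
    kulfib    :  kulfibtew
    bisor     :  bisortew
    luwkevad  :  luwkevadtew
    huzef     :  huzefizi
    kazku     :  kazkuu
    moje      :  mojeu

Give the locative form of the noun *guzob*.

The pattern is voicing of the final sound: -izi when the stem ends in a voiceless consonant (*nubojoh*, *guvaot*, *huzef*); -tew when the stem ends in a voiced consonant (*kulfib*, *bisor*, *luwkevad*); -u when the stem ends in a vowel (*kazku*, *moje*).
Since the final sound of *guzob* is /b/ (a voiced consonant), it takes -tew, giving *guzobtew*.

guzobtew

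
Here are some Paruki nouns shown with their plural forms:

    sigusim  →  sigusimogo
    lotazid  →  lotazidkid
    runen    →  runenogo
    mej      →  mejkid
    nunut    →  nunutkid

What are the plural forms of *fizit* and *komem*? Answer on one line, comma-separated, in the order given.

Looking at the final consonant of each stem: -ogo when the stem ends in a nasal (*sigusim*, *runen*); -kid when the stem ends in a non-nasal consonant (*lotazid*, *mej*, *nunut*).
The final consonant of *fizit* is /t/, which is non-nasal, so the suffix is -kid, giving *fizitkid*.
The final consonant of *komem* is /m/, which is a nasal, so the suffix is -ogo, giving *komemogo*.

fizitkid, komemogo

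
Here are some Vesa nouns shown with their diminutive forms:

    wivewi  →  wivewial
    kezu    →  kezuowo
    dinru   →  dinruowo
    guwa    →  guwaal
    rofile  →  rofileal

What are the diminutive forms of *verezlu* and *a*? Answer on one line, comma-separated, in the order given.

The suffix is conditioned by the last vowel: -owo when the last vowel of the stem is a rounded vowel (*kezu*, *dinru*); -al when the last vowel of the stem is an unrounded vowel (*wivewi*, *guwa*, *rofile*).
Since the last vowel of *verezlu* is /u/ (a rounded vowel), it takes -owo, giving *verezluowo*.
The last vowel of *a* is /a/, which is an unrounded vowel, so the suffix is -al, giving *aal*.

verezluowo, aal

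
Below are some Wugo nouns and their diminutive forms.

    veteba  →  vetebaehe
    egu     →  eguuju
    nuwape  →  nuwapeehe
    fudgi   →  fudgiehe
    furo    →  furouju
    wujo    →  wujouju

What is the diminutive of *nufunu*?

Looking at the last vowel of each stem: -uju when the last vowel of the stem is a rounded vowel (*egu*, *furo*, *wujo*); -ehe when the last vowel of the stem is an unrounded vowel (*veteba*, *nuwape*, *fudgi*).
*nufunu*: last vowel = /u/, a rounded vowel → -uju → *nufunuuju*.

nufunuuju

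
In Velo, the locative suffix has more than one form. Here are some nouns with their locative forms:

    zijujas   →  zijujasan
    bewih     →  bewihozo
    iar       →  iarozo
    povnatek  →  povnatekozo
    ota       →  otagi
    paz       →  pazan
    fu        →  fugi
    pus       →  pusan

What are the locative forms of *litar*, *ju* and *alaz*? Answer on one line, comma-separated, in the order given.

litarozo, jugi, alazan

The suffix is conditioned by the final sound: -an when the stem ends in a sibilant (*zijujas*, *paz*, *pus*); -ozo when the stem ends in a non-sibilant consonant (*bewih*, *iar*, *povnatek*); -gi when the stem ends in a vowel (*ota*, *fu*).
*litar*: final sound = /r/, a non-sibilant consonant → -ozo → *litarozo*.
*ju*: final sound = /u/, a vowel → -gi → *jugi*.
Since the final sound of *alaz* is /z/ (a sibilant), it takes -an, giving *alazan*.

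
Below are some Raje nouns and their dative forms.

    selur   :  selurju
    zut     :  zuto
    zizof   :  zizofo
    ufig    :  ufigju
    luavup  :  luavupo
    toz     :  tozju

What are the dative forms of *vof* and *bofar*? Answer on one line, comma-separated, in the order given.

The suffix is conditioned by the final consonant: -o when the stem ends in a voiceless consonant (*zut*, *zizof*, *luavup*); -ju when the stem ends in a voiced consonant (*selur*, *ufig*, *toz*).
The final consonant of *vof* is /f/, which is voiceless, so the suffix is -o, giving *vofo*.
Since the final consonant of *bofar* is /r/ (voiced), it takes -ju, giving *bofarju*.

vofo, bofarju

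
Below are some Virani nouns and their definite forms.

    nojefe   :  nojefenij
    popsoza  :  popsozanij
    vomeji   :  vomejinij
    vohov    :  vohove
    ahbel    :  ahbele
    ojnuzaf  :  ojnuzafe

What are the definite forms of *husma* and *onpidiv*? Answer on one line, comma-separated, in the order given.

husmanij, onpidive

The alternation tracks the final sound of the stem — -e when the stem ends in a consonant (*vohov*, *ahbel*, *ojnuzaf*); -nij when the stem ends in a vowel (*nojefe*, *popsoza*, *vomeji*).
Since the final sound of *husma* is /a/ (a vowel), it takes -nij, giving *husmanij*.
*onpidiv* — final sound /v/ (a consonant) → -e → *onpidive*.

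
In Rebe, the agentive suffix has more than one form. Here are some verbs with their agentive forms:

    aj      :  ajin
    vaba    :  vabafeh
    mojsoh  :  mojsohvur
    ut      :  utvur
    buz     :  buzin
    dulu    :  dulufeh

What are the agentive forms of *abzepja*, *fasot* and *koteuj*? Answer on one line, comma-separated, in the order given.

Looking at the final sound of each stem: -vur when the stem ends in a voiceless consonant (*mojsoh*, *ut*); -in when the stem ends in a voiced consonant (*aj*, *buz*); -feh when the stem ends in a vowel (*vaba*, *dulu*).
Since the final sound of *abzepja* is /a/ (a vowel), it takes -feh, giving *abzepjafeh*.
Since the final sound of *fasot* is /t/ (a voiceless consonant), it takes -vur, giving *fasotvur*.
*koteuj*: final sound = /j/, a voiced consonant → -in → *koteujin*.

abzepjafeh, fasotvur, koteujin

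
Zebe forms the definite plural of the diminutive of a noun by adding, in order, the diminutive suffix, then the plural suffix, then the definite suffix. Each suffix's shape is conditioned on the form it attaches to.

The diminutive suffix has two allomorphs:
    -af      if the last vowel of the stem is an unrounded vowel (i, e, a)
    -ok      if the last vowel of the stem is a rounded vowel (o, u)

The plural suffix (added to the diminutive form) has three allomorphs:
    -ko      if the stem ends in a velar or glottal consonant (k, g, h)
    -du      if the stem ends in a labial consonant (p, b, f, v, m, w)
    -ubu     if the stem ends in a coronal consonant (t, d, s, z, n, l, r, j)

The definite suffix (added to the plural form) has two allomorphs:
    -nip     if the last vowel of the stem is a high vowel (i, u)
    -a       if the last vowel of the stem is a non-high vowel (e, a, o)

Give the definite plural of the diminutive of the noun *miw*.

*miw* — last vowel /i/ (an unrounded vowel) → -af → *miwaf*.
Since the final consonant of the diminutive form *miwaf* is /f/ (labial), it takes -du, giving *miwafdu*.
The plural form *miwafdu* — last vowel /u/ (a high vowel) → -nip → *miwafdunip*.

miwafdunip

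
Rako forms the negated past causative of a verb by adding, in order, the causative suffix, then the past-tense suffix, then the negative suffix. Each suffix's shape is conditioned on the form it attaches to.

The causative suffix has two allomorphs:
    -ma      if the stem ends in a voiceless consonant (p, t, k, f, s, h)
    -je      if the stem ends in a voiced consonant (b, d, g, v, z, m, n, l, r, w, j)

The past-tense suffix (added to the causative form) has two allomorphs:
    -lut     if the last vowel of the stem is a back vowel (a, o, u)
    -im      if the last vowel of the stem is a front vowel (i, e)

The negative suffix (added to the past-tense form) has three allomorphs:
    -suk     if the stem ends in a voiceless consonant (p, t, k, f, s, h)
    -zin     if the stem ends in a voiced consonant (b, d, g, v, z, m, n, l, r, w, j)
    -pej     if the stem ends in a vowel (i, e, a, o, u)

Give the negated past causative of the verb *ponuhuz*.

ponuhuzjeimzin

Since the final consonant of *ponuhuz* is /z/ (voiced), it takes -je, giving *ponuhuzje*.
The last vowel of the causative form *ponuhuzje* is /e/, which is a front vowel, so the past-tense suffix is -im, giving *ponuhuzjeim*.
The past-tense form *ponuhuzjeim*: final sound = /m/, a voiced consonant → -zin → *ponuhuzjeimzin*.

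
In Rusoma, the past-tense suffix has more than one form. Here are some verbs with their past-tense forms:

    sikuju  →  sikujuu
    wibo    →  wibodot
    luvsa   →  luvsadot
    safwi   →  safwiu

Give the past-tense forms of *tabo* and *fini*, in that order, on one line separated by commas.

The suffix is conditioned by the last vowel: -u when the last vowel of the stem is a high vowel (*sikuju*, *safwi*); -dot when the last vowel of the stem is a non-high vowel (*wibo*, *luvsa*).
Since the last vowel of *tabo* is /o/ (a non-high vowel), it takes -dot, giving *tabodot*.
*fini* — last vowel /i/ (a high vowel) → -u → *finiu*.

tabodot, finiu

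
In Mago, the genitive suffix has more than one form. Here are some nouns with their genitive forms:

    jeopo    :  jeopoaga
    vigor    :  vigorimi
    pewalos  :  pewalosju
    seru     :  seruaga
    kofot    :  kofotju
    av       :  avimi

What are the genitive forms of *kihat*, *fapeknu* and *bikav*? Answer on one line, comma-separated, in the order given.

The pattern is voicing of the final sound: -ju when the stem ends in a voiceless consonant (*pewalos*, *kofot*); -imi when the stem ends in a voiced consonant (*vigor*, *av*); -aga when the stem ends in a vowel (*jeopo*, *seru*).
The final sound of *kihat* is /t/, which is a voiceless consonant, so the suffix is -ju, giving *kihatju*.
*fapeknu* — final sound /u/ (a vowel) → -aga → *fapeknuaga*.
*bikav*: final sound = /v/, a voiced consonant → -imi → *bikavimi*.

kihatju, fapeknuaga, bikavimi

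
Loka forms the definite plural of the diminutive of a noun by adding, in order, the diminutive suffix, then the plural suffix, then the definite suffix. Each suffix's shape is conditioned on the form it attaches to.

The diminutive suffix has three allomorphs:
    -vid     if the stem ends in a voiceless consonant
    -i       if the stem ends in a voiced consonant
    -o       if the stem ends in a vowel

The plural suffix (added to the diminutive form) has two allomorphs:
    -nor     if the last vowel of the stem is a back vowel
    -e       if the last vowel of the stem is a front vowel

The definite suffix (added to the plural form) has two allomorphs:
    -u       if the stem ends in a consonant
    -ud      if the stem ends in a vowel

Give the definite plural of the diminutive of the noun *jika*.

The final sound of *jika* is /a/, which is a vowel, so the diminutive suffix is -o, giving *jikao*.
The diminutive form *jikao* — last vowel /o/ (a back vowel) → -nor → *jikaonor*.
The final sound of the plural form *jikaonor* is /r/, which is a consonant, so the definite suffix is -u, giving *jikaonoru*.

jikaonoru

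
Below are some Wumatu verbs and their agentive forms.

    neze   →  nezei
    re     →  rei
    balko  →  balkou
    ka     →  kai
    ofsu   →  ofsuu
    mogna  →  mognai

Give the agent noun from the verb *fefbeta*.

fefbetai

The pattern is rounding harmony: -u when the last vowel of the stem is a rounded vowel (*balko*, *ofsu*); -i when the last vowel of the stem is an unrounded vowel (*neze*, *re*, *ka*, *mogna*).
Since the last vowel of *fefbeta* is /a/ (an unrounded vowel), it takes -i, giving *fefbetai*.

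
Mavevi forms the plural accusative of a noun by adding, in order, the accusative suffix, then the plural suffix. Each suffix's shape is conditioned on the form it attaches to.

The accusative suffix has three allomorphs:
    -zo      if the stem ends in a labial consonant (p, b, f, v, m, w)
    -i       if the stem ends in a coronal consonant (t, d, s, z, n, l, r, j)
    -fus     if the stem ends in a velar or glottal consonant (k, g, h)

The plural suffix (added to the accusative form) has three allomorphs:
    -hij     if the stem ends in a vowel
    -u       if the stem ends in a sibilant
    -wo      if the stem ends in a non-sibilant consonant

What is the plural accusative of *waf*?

wafzohij

*waf* — final consonant /f/ (labial) → -zo → *wafzo*.
Since the final sound of the accusative form *wafzo* is /o/ (a vowel), it takes -hij, giving *wafzohij*.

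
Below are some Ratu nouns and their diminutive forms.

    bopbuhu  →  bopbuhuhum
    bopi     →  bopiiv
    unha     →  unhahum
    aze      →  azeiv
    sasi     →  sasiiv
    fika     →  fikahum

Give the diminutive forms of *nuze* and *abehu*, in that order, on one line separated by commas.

The alternation tracks the last vowel of the stem — -iv when the last vowel of the stem is a front vowel (*bopi*, *aze*, *sasi*); -hum when the last vowel of the stem is a back vowel (*bopbuhu*, *unha*, *fika*).
The last vowel of *nuze* is /e/, which is a front vowel, so the suffix is -iv, giving *nuzeiv*.
*abehu*: last vowel = /u/, a back vowel → -hum → *abehuhum*.

nuzeiv, abehuhum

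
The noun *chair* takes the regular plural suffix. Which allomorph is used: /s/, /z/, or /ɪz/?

The stem *chair* ends in a voiced non-sibilant sound.
The plural suffix surfaces as /ɪz/ after sibilants, /s/ after other voiceless consonants, and /z/ after other voiced sounds.
So the plural -s on *chair* is pronounced /z/.

/z/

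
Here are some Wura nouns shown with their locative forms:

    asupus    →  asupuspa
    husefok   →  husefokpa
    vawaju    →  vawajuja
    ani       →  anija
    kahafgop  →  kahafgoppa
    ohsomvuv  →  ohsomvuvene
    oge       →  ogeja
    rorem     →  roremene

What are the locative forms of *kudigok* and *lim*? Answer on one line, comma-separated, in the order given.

The suffix is conditioned by the final sound: -pa when the stem ends in a voiceless consonant (*asupus*, *husefok*, *kahafgop*); -ene when the stem ends in a voiced consonant (*ohsomvuv*, *rorem*); -ja when the stem ends in a vowel (*vawaju*, *ani*, *oge*).
*kudigok*: final sound = /k/, a voiceless consonant → -pa → *kudigokpa*.
*lim* — final sound /m/ (a voiced consonant) → -ene → *limene*.

kudigokpa, limene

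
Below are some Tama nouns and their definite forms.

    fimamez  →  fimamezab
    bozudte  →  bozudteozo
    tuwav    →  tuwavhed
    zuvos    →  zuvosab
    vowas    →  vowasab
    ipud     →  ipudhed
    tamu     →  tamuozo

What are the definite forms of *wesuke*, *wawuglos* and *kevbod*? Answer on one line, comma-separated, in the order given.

The suffix is conditioned by the final sound: -ab when the stem ends in a sibilant (*fimamez*, *zuvos*, *vowas*); -hed when the stem ends in a non-sibilant consonant (*tuwav*, *ipud*); -ozo when the stem ends in a vowel (*bozudte*, *tamu*).
The final sound of *wesuke* is /e/, which is a vowel, so the suffix is -ozo, giving *wesukeozo*.
*wawuglos*: final sound = /s/, a sibilant → -ab → *wawuglosab*.
*kevbod* — final sound /d/ (a non-sibilant consonant) → -hed → *kevbodhed*.

wesukeozo, wawuglosab, kevbodhed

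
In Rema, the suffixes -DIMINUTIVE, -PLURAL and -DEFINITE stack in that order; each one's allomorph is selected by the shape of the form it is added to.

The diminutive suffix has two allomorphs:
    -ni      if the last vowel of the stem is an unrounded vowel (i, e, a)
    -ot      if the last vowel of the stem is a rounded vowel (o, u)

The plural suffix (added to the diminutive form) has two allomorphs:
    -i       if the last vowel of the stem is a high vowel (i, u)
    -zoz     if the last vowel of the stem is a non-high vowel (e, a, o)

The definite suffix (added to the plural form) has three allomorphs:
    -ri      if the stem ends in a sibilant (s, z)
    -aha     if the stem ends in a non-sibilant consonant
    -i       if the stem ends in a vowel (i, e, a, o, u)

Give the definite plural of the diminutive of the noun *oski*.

*oski*: last vowel = /i/, an unrounded vowel → -ni → *oskini*.
Since the last vowel of the diminutive form *oskini* is /i/ (a high vowel), it takes -i, giving *oskinii*.
The plural form *oskinii* — final sound /i/ (a vowel) → -i → *oskiniii*.

oskiniii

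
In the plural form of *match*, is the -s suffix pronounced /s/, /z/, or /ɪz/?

The stem *match* ends in a sibilant (/s, z, ʃ, ʒ, tʃ, dʒ/).
The plural suffix surfaces as /ɪz/ after sibilants, /s/ after other voiceless consonants, and /z/ after other voiced sounds.
So the plural -s on *match* is pronounced /ɪz/.

/ɪz/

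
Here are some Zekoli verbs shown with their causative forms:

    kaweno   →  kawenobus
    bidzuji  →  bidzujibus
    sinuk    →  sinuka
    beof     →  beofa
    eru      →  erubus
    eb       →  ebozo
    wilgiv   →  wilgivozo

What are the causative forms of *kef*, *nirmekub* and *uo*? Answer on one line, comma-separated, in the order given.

The pattern is voicing of the final sound: -a when the stem ends in a voiceless consonant (*sinuk*, *beof*); -ozo when the stem ends in a voiced consonant (*eb*, *wilgiv*); -bus when the stem ends in a vowel (*kaweno*, *bidzuji*, *eru*).
The final sound of *kef* is /f/, which is a voiceless consonant, so the suffix is -a, giving *kefa*.
Since the final sound of *nirmekub* is /b/ (a voiced consonant), it takes -ozo, giving *nirmekubozo*.
*uo*: final sound = /o/, a vowel → -bus → *uobus*.

kefa, nirmekubozo, uobus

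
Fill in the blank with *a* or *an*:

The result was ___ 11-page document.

an

The indefinite article is chosen by the initial *sound* of the following word, not its spelling.
The number *11* is spoken "eleven", beginning with /ɪˈlɛvən/ — a vowel sound.
So the article is *an*: The result was an 11-page document.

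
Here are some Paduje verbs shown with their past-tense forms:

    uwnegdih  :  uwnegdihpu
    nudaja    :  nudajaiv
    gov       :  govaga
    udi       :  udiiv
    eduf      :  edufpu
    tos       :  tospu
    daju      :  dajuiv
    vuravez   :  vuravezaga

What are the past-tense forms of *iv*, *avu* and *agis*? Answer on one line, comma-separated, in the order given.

The pattern is voicing of the final sound: -pu when the stem ends in a voiceless consonant (*uwnegdih*, *eduf*, *tos*); -aga when the stem ends in a voiced consonant (*gov*, *vuravez*); -iv when the stem ends in a vowel (*nudaja*, *udi*, *daju*).
*iv*: final sound = /v/, a voiced consonant → -aga → *ivaga*.
*avu* — final sound /u/ (a vowel) → -iv → *avuiv*.
The final sound of *agis* is /s/, which is a voiceless consonant, so the suffix is -pu, giving *agispu*.

ivaga, avuiv, agispu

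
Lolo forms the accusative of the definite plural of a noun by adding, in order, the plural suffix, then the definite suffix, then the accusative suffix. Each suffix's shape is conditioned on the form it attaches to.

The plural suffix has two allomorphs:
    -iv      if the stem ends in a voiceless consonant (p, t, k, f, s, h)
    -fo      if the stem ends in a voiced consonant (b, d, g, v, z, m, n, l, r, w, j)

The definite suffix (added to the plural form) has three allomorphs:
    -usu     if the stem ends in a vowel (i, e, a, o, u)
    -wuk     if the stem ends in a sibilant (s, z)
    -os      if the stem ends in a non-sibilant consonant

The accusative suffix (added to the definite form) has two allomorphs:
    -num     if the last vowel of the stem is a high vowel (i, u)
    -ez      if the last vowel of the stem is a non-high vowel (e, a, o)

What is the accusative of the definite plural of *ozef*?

The final consonant of *ozef* is /f/, which is voiceless, so the plural suffix is -iv, giving *ozefiv*.
The plural form *ozefiv* — final sound /v/ (a non-sibilant consonant) → -os → *ozefivos*.
The last vowel of the definite form *ozefivos* is /o/, which is a non-high vowel, so the accusative suffix is -ez, giving *ozefivosez*.

ozefivosez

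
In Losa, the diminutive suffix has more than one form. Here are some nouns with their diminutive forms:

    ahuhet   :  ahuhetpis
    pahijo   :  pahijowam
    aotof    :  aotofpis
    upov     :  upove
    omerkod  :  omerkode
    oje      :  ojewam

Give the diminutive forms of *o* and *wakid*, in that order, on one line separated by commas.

owam, wakide

The suffix is conditioned by the final sound: -pis when the stem ends in a voiceless consonant (*ahuhet*, *aotof*); -e when the stem ends in a voiced consonant (*upov*, *omerkod*); -wam when the stem ends in a vowel (*pahijo*, *oje*).
The final sound of *o* is /o/, which is a vowel, so the suffix is -wam, giving *owam*.
Since the final sound of *wakid* is /d/ (a voiced consonant), it takes -e, giving *wakide*.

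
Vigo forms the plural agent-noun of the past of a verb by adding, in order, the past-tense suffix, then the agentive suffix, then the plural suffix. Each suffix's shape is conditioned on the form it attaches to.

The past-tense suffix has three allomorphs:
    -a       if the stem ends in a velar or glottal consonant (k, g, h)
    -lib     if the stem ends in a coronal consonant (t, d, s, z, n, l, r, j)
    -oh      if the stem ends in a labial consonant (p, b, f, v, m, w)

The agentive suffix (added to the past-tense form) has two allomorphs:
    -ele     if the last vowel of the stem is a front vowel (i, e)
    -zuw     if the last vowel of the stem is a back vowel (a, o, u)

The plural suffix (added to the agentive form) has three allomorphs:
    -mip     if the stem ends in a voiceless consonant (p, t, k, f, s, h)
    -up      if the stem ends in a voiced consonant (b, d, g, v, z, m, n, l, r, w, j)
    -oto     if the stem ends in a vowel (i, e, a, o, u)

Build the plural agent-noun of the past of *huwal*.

*huwal*: final consonant = /l/, coronal → -lib → *huwallib*.
The past-tense form *huwallib*: last vowel = /i/, a front vowel → -ele → *huwallibele*.
Since the final sound of the agentive form *huwallibele* is /e/ (a vowel), it takes -oto, giving *huwallibeleoto*.

huwallibeleoto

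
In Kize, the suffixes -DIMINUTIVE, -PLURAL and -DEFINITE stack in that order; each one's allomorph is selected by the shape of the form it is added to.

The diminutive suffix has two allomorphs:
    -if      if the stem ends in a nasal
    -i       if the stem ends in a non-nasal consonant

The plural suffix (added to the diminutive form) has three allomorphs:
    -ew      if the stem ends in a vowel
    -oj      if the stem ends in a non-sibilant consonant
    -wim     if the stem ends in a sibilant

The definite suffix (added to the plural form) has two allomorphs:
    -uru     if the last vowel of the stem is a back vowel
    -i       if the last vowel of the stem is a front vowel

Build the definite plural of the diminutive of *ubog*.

ubogiewi

*ubog* — final consonant /g/ (non-nasal) → -i → *ubogi*.
Since the final sound of the diminutive form *ubogi* is /i/ (a vowel), it takes -ew, giving *ubogiew*.
Since the last vowel of the plural form *ubogiew* is /e/ (a front vowel), it takes -i, giving *ubogiewi*.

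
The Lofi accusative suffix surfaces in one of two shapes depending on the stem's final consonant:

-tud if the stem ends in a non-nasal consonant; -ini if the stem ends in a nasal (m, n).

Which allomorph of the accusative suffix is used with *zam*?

-ini

The final consonant of *zam* is /m/, which is a nasal, so the suffix is -ini.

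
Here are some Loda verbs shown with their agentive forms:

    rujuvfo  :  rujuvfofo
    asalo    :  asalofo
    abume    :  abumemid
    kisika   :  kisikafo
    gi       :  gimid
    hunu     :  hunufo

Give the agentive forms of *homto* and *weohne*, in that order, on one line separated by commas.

Looking at the last vowel of each stem: -mid when the last vowel of the stem is a front vowel (*abume*, *gi*); -fo when the last vowel of the stem is a back vowel (*rujuvfo*, *asalo*, *kisika*, *hunu*).
The last vowel of *homto* is /o/, which is a back vowel, so the suffix is -fo, giving *homtofo*.
*weohne* — last vowel /e/ (a front vowel) → -mid → *weohnemid*.

homtofo, weohnemid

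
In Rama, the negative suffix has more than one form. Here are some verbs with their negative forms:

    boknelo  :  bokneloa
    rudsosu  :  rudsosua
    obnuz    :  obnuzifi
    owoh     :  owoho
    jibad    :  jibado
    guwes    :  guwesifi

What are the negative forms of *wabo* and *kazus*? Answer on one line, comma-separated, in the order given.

waboa, kazusifi

The pattern is sibilance of the final sound: -ifi when the stem ends in a sibilant (*obnuz*, *guwes*); -o when the stem ends in a non-sibilant consonant (*owoh*, *jibad*); -a when the stem ends in a vowel (*boknelo*, *rudsosu*).
*wabo* — final sound /o/ (a vowel) → -a → *waboa*.
*kazus* — final sound /s/ (a sibilant) → -ifi → *kazusifi*.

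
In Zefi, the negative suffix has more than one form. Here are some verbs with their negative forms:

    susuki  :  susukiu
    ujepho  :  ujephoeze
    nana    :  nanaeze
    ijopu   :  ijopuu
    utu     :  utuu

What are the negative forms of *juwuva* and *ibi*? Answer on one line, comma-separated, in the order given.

The suffix is conditioned by the last vowel: -u when the last vowel of the stem is a high vowel (*susuki*, *ijopu*, *utu*); -eze when the last vowel of the stem is a non-high vowel (*ujepho*, *nana*).
The last vowel of *juwuva* is /a/, which is a non-high vowel, so the suffix is -eze, giving *juwuvaeze*.
The last vowel of *ibi* is /i/, which is a high vowel, so the suffix is -u, giving *ibiu*.

juwuvaeze, ibiu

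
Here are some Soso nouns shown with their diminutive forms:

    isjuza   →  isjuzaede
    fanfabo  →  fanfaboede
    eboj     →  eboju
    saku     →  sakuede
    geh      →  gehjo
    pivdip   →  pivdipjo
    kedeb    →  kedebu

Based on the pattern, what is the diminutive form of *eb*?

The suffix is conditioned by the final sound: -jo when the stem ends in a voiceless consonant (*geh*, *pivdip*); -u when the stem ends in a voiced consonant (*eboj*, *kedeb*); -ede when the stem ends in a vowel (*isjuza*, *fanfabo*, *saku*).
The final sound of *eb* is /b/, which is a voiced consonant, so the suffix is -u, giving *ebu*.

ebu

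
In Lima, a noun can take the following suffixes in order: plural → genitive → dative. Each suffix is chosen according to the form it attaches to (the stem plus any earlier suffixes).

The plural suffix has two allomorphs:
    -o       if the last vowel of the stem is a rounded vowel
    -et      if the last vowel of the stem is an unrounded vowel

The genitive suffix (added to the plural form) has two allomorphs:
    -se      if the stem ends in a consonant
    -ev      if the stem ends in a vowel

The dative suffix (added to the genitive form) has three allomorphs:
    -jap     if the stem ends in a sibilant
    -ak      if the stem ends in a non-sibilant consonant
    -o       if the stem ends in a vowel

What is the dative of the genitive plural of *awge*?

Since the last vowel of *awge* is /e/ (an unrounded vowel), it takes -et, giving *awgeet*.
The final sound of the plural form *awgeet* is /t/, which is a consonant, so the genitive suffix is -se, giving *awgeetse*.
The final sound of the genitive form *awgeetse* is /e/, which is a vowel, so the dative suffix is -o, giving *awgeetseo*.

awgeetseo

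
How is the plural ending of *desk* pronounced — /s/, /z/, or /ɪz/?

/s/

The stem *desk* ends in a voiceless non-sibilant consonant.
The plural suffix surfaces as /ɪz/ after sibilants, /s/ after other voiceless consonants, and /z/ after other voiced sounds.
So the plural -s on *desk* is pronounced /s/.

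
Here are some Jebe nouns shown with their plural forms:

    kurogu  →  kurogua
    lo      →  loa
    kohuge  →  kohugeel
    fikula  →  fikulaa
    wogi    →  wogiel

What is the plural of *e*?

eel

The pattern is front/back vowel harmony: -el when the last vowel of the stem is a front vowel (*kohuge*, *wogi*); -a when the last vowel of the stem is a back vowel (*kurogu*, *lo*, *fikula*).
*e* — last vowel /e/ (a front vowel) → -el → *eel*.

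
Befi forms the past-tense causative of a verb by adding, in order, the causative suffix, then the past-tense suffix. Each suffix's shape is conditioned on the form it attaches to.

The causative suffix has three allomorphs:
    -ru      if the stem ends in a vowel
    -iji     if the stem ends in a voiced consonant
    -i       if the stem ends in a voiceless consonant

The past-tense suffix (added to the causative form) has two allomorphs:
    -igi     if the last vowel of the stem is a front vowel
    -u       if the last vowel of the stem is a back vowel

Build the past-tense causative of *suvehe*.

Since the final sound of *suvehe* is /e/ (a vowel), it takes -ru, giving *suveheru*.
The causative form *suveheru* — last vowel /u/ (a back vowel) → -u → *suveheruu*.

suveheruu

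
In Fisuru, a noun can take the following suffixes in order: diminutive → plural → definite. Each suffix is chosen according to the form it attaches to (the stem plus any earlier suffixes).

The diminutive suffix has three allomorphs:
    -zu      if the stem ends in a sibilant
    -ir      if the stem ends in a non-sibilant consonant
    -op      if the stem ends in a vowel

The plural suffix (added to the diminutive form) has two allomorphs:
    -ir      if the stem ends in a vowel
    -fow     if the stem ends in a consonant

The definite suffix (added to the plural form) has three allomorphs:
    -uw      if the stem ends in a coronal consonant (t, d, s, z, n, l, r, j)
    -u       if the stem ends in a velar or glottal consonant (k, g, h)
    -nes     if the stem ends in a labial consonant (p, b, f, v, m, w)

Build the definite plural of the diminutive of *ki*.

*ki* — final sound /i/ (a vowel) → -op → *kiop*.
The final sound of the diminutive form *kiop* is /p/, which is a consonant, so the plural suffix is -fow, giving *kiopfow*.
The final consonant of the plural form *kiopfow* is /w/, which is labial, so the definite suffix is -nes, giving *kiopfownes*.

kiopfownes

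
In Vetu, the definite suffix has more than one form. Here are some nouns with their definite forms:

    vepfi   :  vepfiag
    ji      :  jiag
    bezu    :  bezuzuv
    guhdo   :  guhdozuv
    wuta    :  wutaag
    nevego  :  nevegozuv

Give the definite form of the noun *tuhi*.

tuhiag

The alternation tracks the last vowel of the stem — -zuv when the last vowel of the stem is a rounded vowel (*bezu*, *guhdo*, *nevego*); -ag when the last vowel of the stem is an unrounded vowel (*vepfi*, *ji*, *wuta*).
*tuhi* — last vowel /i/ (an unrounded vowel) → -ag → *tuhiag*.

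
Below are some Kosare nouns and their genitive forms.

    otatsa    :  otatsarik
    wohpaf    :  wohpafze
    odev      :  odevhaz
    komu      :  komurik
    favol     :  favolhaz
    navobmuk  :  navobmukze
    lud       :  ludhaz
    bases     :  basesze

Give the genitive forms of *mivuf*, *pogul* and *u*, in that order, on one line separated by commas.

mivufze, pogulhaz, urik

The alternation tracks the final sound of the stem — -ze when the stem ends in a voiceless consonant (*wohpaf*, *navobmuk*, *bases*); -haz when the stem ends in a voiced consonant (*odev*, *favol*, *lud*); -rik when the stem ends in a vowel (*otatsa*, *komu*).
*mivuf* — final sound /f/ (a voiceless consonant) → -ze → *mivufze*.
The final sound of *pogul* is /l/, which is a voiced consonant, so the suffix is -haz, giving *pogulhaz*.
*u* — final sound /u/ (a vowel) → -rik → *urik*.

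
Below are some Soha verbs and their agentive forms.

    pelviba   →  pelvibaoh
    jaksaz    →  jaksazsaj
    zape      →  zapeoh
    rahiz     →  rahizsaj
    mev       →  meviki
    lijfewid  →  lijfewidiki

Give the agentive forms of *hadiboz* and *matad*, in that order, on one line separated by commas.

hadibozsaj, matadiki

The alternation tracks the final sound of the stem — -saj when the stem ends in a sibilant (*jaksaz*, *rahiz*); -iki when the stem ends in a non-sibilant consonant (*mev*, *lijfewid*); -oh when the stem ends in a vowel (*pelviba*, *zape*).
*hadiboz*: final sound = /z/, a sibilant → -saj → *hadibozsaj*.
*matad* — final sound /d/ (a non-sibilant consonant) → -iki → *matadiki*.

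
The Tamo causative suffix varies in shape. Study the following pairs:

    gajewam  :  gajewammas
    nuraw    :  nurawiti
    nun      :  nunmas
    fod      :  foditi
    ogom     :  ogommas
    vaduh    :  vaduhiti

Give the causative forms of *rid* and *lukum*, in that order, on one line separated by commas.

riditi, lukummas

Looking at the final consonant of each stem: -mas when the stem ends in a nasal (*gajewam*, *nun*, *ogom*); -iti when the stem ends in a non-nasal consonant (*nuraw*, *fod*, *vaduh*).
*rid*: final consonant = /d/, non-nasal → -iti → *riditi*.
*lukum*: final consonant = /m/, a nasal → -mas → *lukummas*.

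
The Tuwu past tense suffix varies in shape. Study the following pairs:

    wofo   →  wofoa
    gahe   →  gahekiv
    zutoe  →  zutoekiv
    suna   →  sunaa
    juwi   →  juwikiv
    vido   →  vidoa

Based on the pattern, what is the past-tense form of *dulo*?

The alternation tracks the last vowel of the stem — -kiv when the last vowel of the stem is a front vowel (*gahe*, *zutoe*, *juwi*); -a when the last vowel of the stem is a back vowel (*wofo*, *suna*, *vido*).
The last vowel of *dulo* is /o/, which is a back vowel, so the suffix is -a, giving *duloa*.

duloa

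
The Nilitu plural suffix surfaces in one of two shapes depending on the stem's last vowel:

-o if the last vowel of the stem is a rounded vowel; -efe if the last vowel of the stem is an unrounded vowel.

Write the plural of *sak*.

sakefe

The last vowel of *sak* is /a/, which is an unrounded vowel, so the suffix is -efe, giving *sakefe*.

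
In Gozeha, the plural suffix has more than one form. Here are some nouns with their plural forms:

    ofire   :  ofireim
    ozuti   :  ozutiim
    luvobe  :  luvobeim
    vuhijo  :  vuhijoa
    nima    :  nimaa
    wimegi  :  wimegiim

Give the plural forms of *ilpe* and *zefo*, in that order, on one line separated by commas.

ilpeim, zefoa

The alternation tracks the last vowel of the stem — -im when the last vowel of the stem is a front vowel (*ofire*, *ozuti*, *luvobe*, *wimegi*); -a when the last vowel of the stem is a back vowel (*vuhijo*, *nima*).
*ilpe* — last vowel /e/ (a front vowel) → -im → *ilpeim*.
Since the last vowel of *zefo* is /o/ (a back vowel), it takes -a, giving *zefoa*.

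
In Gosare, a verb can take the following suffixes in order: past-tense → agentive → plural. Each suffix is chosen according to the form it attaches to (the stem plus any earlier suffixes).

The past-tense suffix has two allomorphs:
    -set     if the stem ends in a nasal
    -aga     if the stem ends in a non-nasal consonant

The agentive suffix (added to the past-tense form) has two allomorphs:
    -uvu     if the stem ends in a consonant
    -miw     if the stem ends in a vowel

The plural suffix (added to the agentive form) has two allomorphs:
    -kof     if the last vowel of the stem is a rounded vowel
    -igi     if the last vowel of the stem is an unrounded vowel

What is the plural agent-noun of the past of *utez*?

utezagamiwigi

*utez*: final consonant = /z/, non-nasal → -aga → *utezaga*.
The final sound of the past-tense form *utezaga* is /a/, which is a vowel, so the agentive suffix is -miw, giving *utezagamiw*.
The agentive form *utezagamiw*: last vowel = /i/, an unrounded vowel → -igi → *utezagamiwigi*.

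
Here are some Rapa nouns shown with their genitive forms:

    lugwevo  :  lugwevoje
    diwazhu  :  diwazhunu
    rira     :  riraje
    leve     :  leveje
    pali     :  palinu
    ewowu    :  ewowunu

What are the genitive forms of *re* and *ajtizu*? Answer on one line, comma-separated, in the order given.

reje, ajtizunu

Looking at the last vowel of each stem: -nu when the last vowel of the stem is a high vowel (*diwazhu*, *pali*, *ewowu*); -je when the last vowel of the stem is a non-high vowel (*lugwevo*, *rira*, *leve*).
Since the last vowel of *re* is /e/ (a non-high vowel), it takes -je, giving *reje*.
*ajtizu*: last vowel = /u/, a high vowel → -nu → *ajtizunu*.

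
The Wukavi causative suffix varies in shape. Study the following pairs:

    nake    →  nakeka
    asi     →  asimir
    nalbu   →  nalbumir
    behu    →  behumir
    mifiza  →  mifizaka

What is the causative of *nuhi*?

Looking at the last vowel of each stem: -mir when the last vowel of the stem is a high vowel (*asi*, *nalbu*, *behu*); -ka when the last vowel of the stem is a non-high vowel (*nake*, *mifiza*).
*nuhi*: last vowel = /i/, a high vowel → -mir → *nuhimir*.

nuhimir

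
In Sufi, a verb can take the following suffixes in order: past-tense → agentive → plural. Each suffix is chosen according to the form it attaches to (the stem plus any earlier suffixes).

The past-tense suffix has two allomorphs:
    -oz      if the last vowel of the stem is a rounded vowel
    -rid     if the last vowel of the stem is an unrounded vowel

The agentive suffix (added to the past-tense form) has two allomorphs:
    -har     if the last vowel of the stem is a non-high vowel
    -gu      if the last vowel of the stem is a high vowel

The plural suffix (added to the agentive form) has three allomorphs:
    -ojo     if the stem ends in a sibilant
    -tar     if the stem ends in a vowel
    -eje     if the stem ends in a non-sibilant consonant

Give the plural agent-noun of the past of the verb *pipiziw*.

The last vowel of *pipiziw* is /i/, which is an unrounded vowel, so the past-tense suffix is -rid, giving *pipiziwrid*.
The past-tense form *pipiziwrid*: last vowel = /i/, a high vowel → -gu → *pipiziwridgu*.
The agentive form *pipiziwridgu*: final sound = /u/, a vowel → -tar → *pipiziwridgutar*.

pipiziwridgutar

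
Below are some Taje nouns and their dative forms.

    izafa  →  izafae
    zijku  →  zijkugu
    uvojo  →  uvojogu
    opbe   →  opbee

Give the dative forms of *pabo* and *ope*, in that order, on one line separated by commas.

pabogu, opee

The suffix is conditioned by the last vowel: -gu when the last vowel of the stem is a rounded vowel (*zijku*, *uvojo*); -e when the last vowel of the stem is an unrounded vowel (*izafa*, *opbe*).
*pabo*: last vowel = /o/, a rounded vowel → -gu → *pabogu*.
Since the last vowel of *ope* is /e/ (an unrounded vowel), it takes -e, giving *opee*.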